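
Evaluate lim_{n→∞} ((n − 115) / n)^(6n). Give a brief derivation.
lim = e^(−690)

Rewrite as (1 − 115/n)^(6n). By the standard limit (1 + x/n)^n → e^x, we have (1 − 115/n)^n → e^(−115), and raising to the 6th power gives e^(−690).
More precisely, ln[(1 − 115/n)^(6n)] = 6n · ln(1 − 115/n) = 6n · (-115/n + O(1/n^2)) = -690 + O(1/n) → -690.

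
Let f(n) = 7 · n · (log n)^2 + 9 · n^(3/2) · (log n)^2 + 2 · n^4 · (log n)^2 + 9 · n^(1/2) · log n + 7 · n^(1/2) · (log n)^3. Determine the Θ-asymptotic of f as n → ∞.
f(n) ∈ Θ(n^4 · (log n)^2)

Compare the terms by growth order. For large n, n^a · (log n)^b dominates n^a' · (log n)^b' iff a > a', or (a = a' and b > b'). Ranking the 5 terms shows the dominant one is 2 · n^4 · (log n)^2. Hence f(n) ∈ Θ(n^4 · (log n)^2).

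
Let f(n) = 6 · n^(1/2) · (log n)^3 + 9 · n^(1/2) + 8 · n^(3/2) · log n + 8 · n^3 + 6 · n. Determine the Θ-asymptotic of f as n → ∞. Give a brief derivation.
f(n) ∈ Θ(n^3)

Compare the terms by growth order. For large n, n^a · (log n)^b dominates n^a' · (log n)^b' iff a > a', or (a = a' and b > b'). Ranking the 5 terms shows the dominant one is 8 · n^3. Hence f(n) ∈ Θ(n^3).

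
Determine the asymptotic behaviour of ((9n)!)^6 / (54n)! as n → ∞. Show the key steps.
((9n)!)^6/(54n)! ~ ((2π·9n)^(5/2) / sqrt(6)) · 6^(−6·9n)  →  0

Write N = 9n. Stirling: N! ~ sqrt(2π N)(N/e)^N and (6N)! ~ sqrt(2π·6N)·(6N/e)^(6N).
  (N!)^6/(6N)! ~ (2π N)^(6/2) (N/e)^(6N) / [sqrt(2π·6N) (6N/e)^(6N)]
     = (2π N)^(6/2) / sqrt(2π·6N) · (N/(6N))^(6N)
     = (2π N)^((6−1)/2) / sqrt(6) · 6^(−6N).
Since 6^6 > 1, the factor 6^(−6N) decays exponentially, so the ratio → 0. Substituting N = 9n gives the stated form.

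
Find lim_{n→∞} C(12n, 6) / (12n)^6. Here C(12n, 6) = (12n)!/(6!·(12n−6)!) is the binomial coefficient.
lim = 1/6! = 1/720

With N = 12n → ∞: C(N, 6) / N^6 = [N(N−1)…(N−5)] / (6! · N^6) = (1/6!) · 1 · (1 − 1/(12n)) · … · (1 − 5/(12n)). Each factor → 1 as N → ∞, so the limit is 1/6! = 1/720.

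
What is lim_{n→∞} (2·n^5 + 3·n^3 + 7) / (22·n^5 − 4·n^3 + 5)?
lim = 2/22 = 1/11

For large n the leading n^5 terms dominate both numerator and denominator. Dividing top and bottom by n^5, every other term tends to 0, leaving 2/22 = 1/11.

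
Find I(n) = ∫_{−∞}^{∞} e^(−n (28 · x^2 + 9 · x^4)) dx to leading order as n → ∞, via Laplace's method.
I(n) ~ sqrt(π/(28n))

φ(x) = 28 · x^2 + 9 · x^4 has its unique global minimum at x* = 0 (since φ'(x) = 56x + 36x^3 = 0 only at x = 0 for real x with both coefficients positive, and φ → ∞ as |x| → ∞). At x* = 0, φ(0) = 0 and φ''(0) = 56. Laplace's method then gives
  I(n) ~ sqrt(2π / (n · φ''(0))) · e^(−n φ(0)) = sqrt(2π / (56n)) = sqrt(π/(28n)).
The 9 · x^4 term contributes only at subleading order (an O(1/n) relative correction).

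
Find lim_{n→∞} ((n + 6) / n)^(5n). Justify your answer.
lim = e^30

Rewrite as (1 + 6/n)^(5n). By the standard limit (1 + x/n)^n → e^x, we have (1 + 6/n)^n → e^6, and raising to the 5th power gives e^30.
More precisely, ln[(1 + 6/n)^(5n)] = 5n · ln(1 + 6/n) = 5n · (6/n + O(1/n^2)) = 30 + O(1/n) → 30.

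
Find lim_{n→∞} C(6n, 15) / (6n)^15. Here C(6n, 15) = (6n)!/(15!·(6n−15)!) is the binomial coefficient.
lim = 1/15! = 1/1307674368000

With N = 6n → ∞: C(N, 15) / N^15 = [N(N−1)…(N−14)] / (15! · N^15) = (1/15!) · 1 · (1 − 1/(6n)) · … · (1 − 14/(6n)). Each factor → 1 as N → ∞, so the limit is 1/15! = 1/1307674368000.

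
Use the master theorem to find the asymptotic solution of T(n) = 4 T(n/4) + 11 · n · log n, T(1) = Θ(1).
T(n) = Θ(n · (log n)^2)

Here log_4 4 = 1 and f(n) = 11 · n · log n = Θ(n^(log_4 4) · (log n)^1). This is the extended Case 2 of the master theorem (f matches the critical exponent up to log factors), giving T(n) = Θ(n^(log_4 4) · (log n)^(1+1)) = Θ(n · (log n)^2).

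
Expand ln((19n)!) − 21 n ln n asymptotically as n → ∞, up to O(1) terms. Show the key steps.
ln((19n)!) − 21 n ln n = −2 n ln n + 19(ln 19 − 1) n + (1/2) ln(2π·19n) + O(1/n)

Stirling: ln((19n)!) = 19n ln(19n) − 19n + (1/2) ln(2π·19n) + O(1/n).
Expand 19n ln(19n) = 19n (ln n + ln 19) = 19n ln n + 19n ln 19.
Subtract 21n ln n: leading term is (19 − 21) n ln n = −2 n ln n. The next term is 19n ln 19 − 19n = 19(ln 19 − 1) n. Then the (1/2) ln(2π·19n) correction.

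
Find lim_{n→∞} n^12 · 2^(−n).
lim = 0

Exponentials with base > 1 dominate every fixed polynomial: for any fixed c, n^c / 2^n → 0 as n → ∞ (e.g. by the ratio test, or by writing 2^n = e^(n ln 2) and noting e^(n ln 2) / n^c → ∞). Hence n^12 · 2^(−n) = n^12 / 2^n → 0.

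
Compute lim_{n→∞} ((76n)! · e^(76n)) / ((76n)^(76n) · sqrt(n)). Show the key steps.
lim = sqrt(2π·76)

Stirling: (76n)! ~ sqrt(2π·76n) · (76n/e)^(76n). Hence
  (76n)! · e^(76n) / (76n)^(76n) ~ sqrt(2π·76n).
Dividing by sqrt(n): sqrt(2π·76n) / sqrt(n) = sqrt(2π·76) · n^((1−1)/2), so the limit is sqrt(2π·76).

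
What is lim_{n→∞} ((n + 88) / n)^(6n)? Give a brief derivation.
lim = e^528

Rewrite as (1 + 88/n)^(6n). By the standard limit (1 + x/n)^n → e^x, we have (1 + 88/n)^n → e^88, and raising to the 6th power gives e^528.
More precisely, ln[(1 + 88/n)^(6n)] = 6n · ln(1 + 88/n) = 6n · (88/n + O(1/n^2)) = 528 + O(1/n) → 528.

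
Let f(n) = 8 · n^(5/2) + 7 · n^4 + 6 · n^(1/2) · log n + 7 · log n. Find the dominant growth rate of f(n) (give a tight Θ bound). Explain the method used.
f(n) ∈ Θ(n^4)

Compare the terms by growth order. For large n, n^a · (log n)^b dominates n^a' · (log n)^b' iff a > a', or (a = a' and b > b'). Ranking the 4 terms shows the dominant one is 7 · n^4. Hence f(n) ∈ Θ(n^4).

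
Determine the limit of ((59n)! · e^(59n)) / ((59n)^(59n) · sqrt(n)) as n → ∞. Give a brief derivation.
lim = sqrt(2π·59)

Stirling: (59n)! ~ sqrt(2π·59n) · (59n/e)^(59n). Hence
  (59n)! · e^(59n) / (59n)^(59n) ~ sqrt(2π·59n).
Dividing by sqrt(n): sqrt(2π·59n) / sqrt(n) = sqrt(2π·59) · n^((1−1)/2), so the limit is sqrt(2π·59).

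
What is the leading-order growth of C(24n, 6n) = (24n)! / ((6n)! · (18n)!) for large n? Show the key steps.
C(24n, 6n) ~ (256/27)^(6n) · sqrt(2/(3π·6n))

Write N = 6n. Apply Stirling to each factorial:
  (4N)! ~ sqrt(2π·4N) · (4N/e)^(4N),
  N! ~ sqrt(2π N) · (N/e)^N,
  (3N)! ~ sqrt(2π·3N) · (3N/e)^(3N).
The exponential factors combine to (4N)^(4N) / (N^N · (3N)^(3N)) = 4^(4N)/3^(3N) = (4^4/3^3)^N = (256/27)^N.
The square-root prefactors combine to sqrt(2π·4N) / (sqrt(2π N)·sqrt(2π·3N)) = sqrt(4 / (2π·3·N)) = sqrt(2/(3π·6n)).
Substituting N = 6n: C(24n, 6n) ~ (256/27)^(6n) · sqrt(2/(3π·6n)).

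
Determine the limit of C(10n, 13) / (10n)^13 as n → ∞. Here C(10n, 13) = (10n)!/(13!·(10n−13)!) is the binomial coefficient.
lim = 1/13! = 1/6227020800

With N = 10n → ∞: C(N, 13) / N^13 = [N(N−1)…(N−12)] / (13! · N^13) = (1/13!) · 1 · (1 − 1/(10n)) · … · (1 − 12/(10n)). Each factor → 1 as N → ∞, so the limit is 1/13! = 1/6227020800.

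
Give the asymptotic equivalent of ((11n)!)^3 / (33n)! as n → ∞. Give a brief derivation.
((11n)!)^3/(33n)! ~ ((2π·11n)^(2/2) / sqrt(3)) · 3^(−3·11n)  →  0

Write N = 11n. Stirling: N! ~ sqrt(2π N)(N/e)^N and (3N)! ~ sqrt(2π·3N)·(3N/e)^(3N).
  (N!)^3/(3N)! ~ (2π N)^(3/2) (N/e)^(3N) / [sqrt(2π·3N) (3N/e)^(3N)]
     = (2π N)^(3/2) / sqrt(2π·3N) · (N/(3N))^(3N)
     = (2π N)^((3−1)/2) / sqrt(3) · 3^(−3N).
Since 3^3 > 1, the factor 3^(−3N) decays exponentially, so the ratio → 0. Substituting N = 11n gives the stated form.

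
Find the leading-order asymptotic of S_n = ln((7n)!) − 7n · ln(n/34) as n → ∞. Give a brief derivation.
S_n ~ 7n · (ln 238 − 1) + O(ln n)

Stirling: ln((7n)!) = 7n ln(7n) − 7n + O(ln n).
  S_n = 7n ln(7n) − 7n − 7n ln(n/34) + O(ln n)
      = 7n ln(7n) − 7n ln n + 7n ln 34 − 7n + O(ln n)
      = 7n ln 7 + 7n ln 34 − 7n + O(ln n)
      = 7n (ln 238 − 1) + O(ln n).
Numerically ln(238) − 1 ≈ 4.4723.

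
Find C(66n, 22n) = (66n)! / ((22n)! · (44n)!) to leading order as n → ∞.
C(66n, 22n) ~ (27/4)^(22n) · sqrt(3/(4π·22n))

Write N = 22n. Apply Stirling to each factorial:
  (3N)! ~ sqrt(2π·3N) · (3N/e)^(3N),
  N! ~ sqrt(2π N) · (N/e)^N,
  (2N)! ~ sqrt(2π·2N) · (2N/e)^(2N).
The exponential factors combine to (3N)^(3N) / (N^N · (2N)^(2N)) = 3^(3N)/2^(2N) = (3^3/2^2)^N = (27/4)^N.
The square-root prefactors combine to sqrt(2π·3N) / (sqrt(2π N)·sqrt(2π·2N)) = sqrt(3 / (2π·2·N)) = sqrt(3/(4π·22n)).
Substituting N = 22n: C(66n, 22n) ~ (27/4)^(22n) · sqrt(3/(4π·22n)).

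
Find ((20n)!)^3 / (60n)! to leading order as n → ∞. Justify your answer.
((20n)!)^3/(60n)! ~ ((2π·20n)^(2/2) / sqrt(3)) · 3^(−3·20n)  →  0

Write N = 20n. Stirling: N! ~ sqrt(2π N)(N/e)^N and (3N)! ~ sqrt(2π·3N)·(3N/e)^(3N).
  (N!)^3/(3N)! ~ (2π N)^(3/2) (N/e)^(3N) / [sqrt(2π·3N) (3N/e)^(3N)]
     = (2π N)^(3/2) / sqrt(2π·3N) · (N/(3N))^(3N)
     = (2π N)^((3−1)/2) / sqrt(3) · 3^(−3N).
Since 3^3 > 1, the factor 3^(−3N) decays exponentially, so the ratio → 0. Substituting N = 20n gives the stated form.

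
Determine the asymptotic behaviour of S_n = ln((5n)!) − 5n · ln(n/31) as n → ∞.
S_n ~ 5n · (ln 155 − 1) + O(ln n)

Stirling: ln((5n)!) = 5n ln(5n) − 5n + O(ln n).
  S_n = 5n ln(5n) − 5n − 5n ln(n/31) + O(ln n)
      = 5n ln(5n) − 5n ln n + 5n ln 31 − 5n + O(ln n)
      = 5n ln 5 + 5n ln 31 − 5n + O(ln n)
      = 5n (ln 155 − 1) + O(ln n).
Numerically ln(155) − 1 ≈ 4.0434.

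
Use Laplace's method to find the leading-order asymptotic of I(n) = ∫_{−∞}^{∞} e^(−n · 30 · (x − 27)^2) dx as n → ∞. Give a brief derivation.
I(n) = sqrt(π/(30n))

Here φ(x) = 30 · (x − 27)^2 has its unique minimum at x* = 27 with φ(x*) = 0 and φ''(x*) = 60. Laplace's method gives
  I(n) ~ e^(−n φ(x*)) · sqrt(2π / (n · φ''(x*))) = sqrt(2π / (60n)) = sqrt(π/(30n)).
This is exact: substituting u = (x − 27)·sqrt(30n) gives I(n) = (1/sqrt(30n)) ∫_{−∞}^{∞} e^(−u^2) du = sqrt(π/(30n)).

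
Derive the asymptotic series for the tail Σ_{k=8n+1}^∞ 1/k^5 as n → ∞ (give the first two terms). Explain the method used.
Σ_{k>8n} 1/k^5 = 1/(4 · (8n)^4) − 1/(2 · (8n)^5) + O(1/(8n)^6)

Compare to the integral: ∫_{8n}^∞ x^(−5) dx = [−x^(−4)/4]_{8n}^∞ = 1/((5−1)·(8n)^4). The Euler-Maclaurin correction adds −f(8n)/2 = −1/(2·(8n)^5). Euler-Maclaurin then gives
  Σ_{k>8n} 1/k^5 = ∫_{8n}^∞ dx/x^5 − 1/(2·(8n)^5) + O(1/(8n)^6).
(Equivalently this is ζ(5) − Σ_{k≤8n} 1/k^5.)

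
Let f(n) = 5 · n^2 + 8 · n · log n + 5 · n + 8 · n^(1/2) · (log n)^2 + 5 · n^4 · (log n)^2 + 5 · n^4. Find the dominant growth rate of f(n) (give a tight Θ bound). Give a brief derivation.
f(n) ∈ Θ(n^4 · (log n)^2)

Compare the terms by growth order. For large n, n^a · (log n)^b dominates n^a' · (log n)^b' iff a > a', or (a = a' and b > b'). Ranking the 6 terms shows the dominant one is 5 · n^4 · (log n)^2. Hence f(n) ∈ Θ(n^4 · (log n)^2).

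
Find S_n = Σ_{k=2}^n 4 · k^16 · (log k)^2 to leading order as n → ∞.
S_n ~ 4 · n^17 · (log n)^2 / 17

By integral comparison, S_n = ∫_1^n 4 · x^16 · (log x)^2 dx + O(n^16 · (log n)^2). For the integral, the leading term of ∫_1^n x^16 (log x)^2 dx is n^17/17 · (log n)^2 (by repeated integration by parts; each step lowers the log-exponent and produces a relatively O(1/log n) correction). Hence S_n ~ 4 · n^17 · (log n)^2 / 17.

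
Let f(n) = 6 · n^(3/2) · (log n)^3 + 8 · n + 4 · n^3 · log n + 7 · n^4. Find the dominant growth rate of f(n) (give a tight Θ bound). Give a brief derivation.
f(n) ∈ Θ(n^4)

Compare the terms by growth order. For large n, n^a · (log n)^b dominates n^a' · (log n)^b' iff a > a', or (a = a' and b > b'). Ranking the 4 terms shows the dominant one is 7 · n^4. Hence f(n) ∈ Θ(n^4).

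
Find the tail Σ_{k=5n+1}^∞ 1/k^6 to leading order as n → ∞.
Σ_{k>5n} 1/k^6 ~ 1/(5 · (5n)^5)

Compare to the integral: ∫_{5n}^∞ x^(−6) dx = [−x^(−5)/5]_{5n}^∞ = 1/((6−1)·(5n)^5). Euler-Maclaurin then gives
  Σ_{k>5n} 1/k^6 = ∫_{5n}^∞ dx/x^6 − 1/(2·(5n)^6) + O(1/(5n)^7).
(Equivalently this is ζ(6) − Σ_{k≤5n} 1/k^6.)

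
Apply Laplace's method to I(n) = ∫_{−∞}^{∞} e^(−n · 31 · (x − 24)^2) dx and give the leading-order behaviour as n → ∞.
I(n) = sqrt(π/(31n))

Here φ(x) = 31 · (x − 24)^2 has its unique minimum at x* = 24 with φ(x*) = 0 and φ''(x*) = 62. Laplace's method gives
  I(n) ~ e^(−n φ(x*)) · sqrt(2π / (n · φ''(x*))) = sqrt(2π / (62n)) = sqrt(π/(31n)).
This is exact: substituting u = (x − 24)·sqrt(31n) gives I(n) = (1/sqrt(31n)) ∫_{−∞}^{∞} e^(−u^2) du = sqrt(π/(31n)).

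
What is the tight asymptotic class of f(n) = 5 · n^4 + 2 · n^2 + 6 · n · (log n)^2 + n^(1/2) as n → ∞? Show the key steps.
f(n) ∈ Θ(n^4)

Compare the terms by growth order. For large n, n^a · (log n)^b dominates n^a' · (log n)^b' iff a > a', or (a = a' and b > b'). Ranking the 4 terms shows the dominant one is 5 · n^4. Hence f(n) ∈ Θ(n^4).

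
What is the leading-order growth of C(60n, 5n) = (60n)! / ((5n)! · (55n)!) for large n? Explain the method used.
C(60n, 5n) ~ (8916100448256/285311670611)^(5n) · sqrt(6/(11π·5n))

Write N = 5n. Apply Stirling to each factorial:
  (12N)! ~ sqrt(2π·12N) · (12N/e)^(12N),
  N! ~ sqrt(2π N) · (N/e)^N,
  (11N)! ~ sqrt(2π·11N) · (11N/e)^(11N).
The exponential factors combine to (12N)^(12N) / (N^N · (11N)^(11N)) = 12^(12N)/11^(11N) = (12^12/11^11)^N = (8916100448256/285311670611)^N.
The square-root prefactors combine to sqrt(2π·12N) / (sqrt(2π N)·sqrt(2π·11N)) = sqrt(12 / (2π·11·N)) = sqrt(6/(11π·5n)).
Substituting N = 5n: C(60n, 5n) ~ (8916100448256/285311670611)^(5n) · sqrt(6/(11π·5n)).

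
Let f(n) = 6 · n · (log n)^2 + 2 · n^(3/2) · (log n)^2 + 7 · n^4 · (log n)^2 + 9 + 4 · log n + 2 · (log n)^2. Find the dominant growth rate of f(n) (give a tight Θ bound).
f(n) ∈ Θ(n^4 · (log n)^2)

Compare the terms by growth order. For large n, n^a · (log n)^b dominates n^a' · (log n)^b' iff a > a', or (a = a' and b > b'). Ranking the 6 terms shows the dominant one is 7 · n^4 · (log n)^2. Hence f(n) ∈ Θ(n^4 · (log n)^2).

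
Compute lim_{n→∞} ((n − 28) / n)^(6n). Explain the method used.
lim = e^(−168)

Rewrite as (1 − 28/n)^(6n). By the standard limit (1 + x/n)^n → e^x, we have (1 − 28/n)^n → e^(−28), and raising to the 6th power gives e^(−168).
More precisely, ln[(1 − 28/n)^(6n)] = 6n · ln(1 − 28/n) = 6n · (-28/n + O(1/n^2)) = -168 + O(1/n) → -168.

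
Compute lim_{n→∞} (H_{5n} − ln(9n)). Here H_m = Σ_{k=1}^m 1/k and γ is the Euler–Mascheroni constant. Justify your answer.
lim = ln(5/9) + γ

By Euler-Maclaurin, H_m = ln m + γ + O(1/m). So
  H_{5n} − ln(9n) = ln(5n) + γ − ln(9n) + O(1/n)
                       = ln(5/9) + γ + O(1/n).
Hence the limit is ln(5/9) + γ.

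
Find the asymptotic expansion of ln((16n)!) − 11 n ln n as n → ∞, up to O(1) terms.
ln((16n)!) − 11 n ln n = 5 n ln n + 16(ln 16 − 1) n + (1/2) ln(2π·16n) + O(1/n)

Stirling: ln((16n)!) = 16n ln(16n) − 16n + (1/2) ln(2π·16n) + O(1/n).
Expand 16n ln(16n) = 16n (ln n + ln 16) = 16n ln n + 16n ln 16.
Subtract 11n ln n: leading term is (16 − 11) n ln n = 5 n ln n. The next term is 16n ln 16 − 16n = 16(ln 16 − 1) n. Then the (1/2) ln(2π·16n) correction.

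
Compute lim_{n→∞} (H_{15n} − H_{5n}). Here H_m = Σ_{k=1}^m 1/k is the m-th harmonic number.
lim = ln(15/5) = ln 3

Euler-Maclaurin gives H_m = ln m + γ + 1/(2m) + O(1/m^2). The γ and O(1/m) terms cancel in the difference:
  H_{15n} − H_{5n} = ln(15n) − ln(5n) + O(1/n) = ln(15/5) + O(1/n).
Hence the limit is ln(15/5) = ln 3.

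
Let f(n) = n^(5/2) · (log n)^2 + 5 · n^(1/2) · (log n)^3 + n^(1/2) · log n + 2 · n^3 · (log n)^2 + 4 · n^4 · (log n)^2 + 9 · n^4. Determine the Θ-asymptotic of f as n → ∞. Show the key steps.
f(n) ∈ Θ(n^4 · (log n)^2)

Compare the terms by growth order. For large n, n^a · (log n)^b dominates n^a' · (log n)^b' iff a > a', or (a = a' and b > b'). Ranking the 6 terms shows the dominant one is 4 · n^4 · (log n)^2. Hence f(n) ∈ Θ(n^4 · (log n)^2).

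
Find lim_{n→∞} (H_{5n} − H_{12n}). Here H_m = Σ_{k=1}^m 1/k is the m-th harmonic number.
lim = ln(5/12)

Euler-Maclaurin gives H_m = ln m + γ + 1/(2m) + O(1/m^2). The γ and O(1/m) terms cancel in the difference:
  H_{5n} − H_{12n} = ln(5n) − ln(12n) + O(1/n) = ln(5/12) + O(1/n).
Hence the limit is ln(5/12).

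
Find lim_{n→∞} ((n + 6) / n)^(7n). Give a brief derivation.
lim = e^42

Rewrite as (1 + 6/n)^(7n). By the standard limit (1 + x/n)^n → e^x, we have (1 + 6/n)^n → e^6, and raising to the 7th power gives e^42.
More precisely, ln[(1 + 6/n)^(7n)] = 7n · ln(1 + 6/n) = 7n · (6/n + O(1/n^2)) = 42 + O(1/n) → 42.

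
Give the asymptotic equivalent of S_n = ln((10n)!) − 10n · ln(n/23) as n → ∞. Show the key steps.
S_n ~ 10n · (ln 230 − 1) + O(ln n)

Stirling: ln((10n)!) = 10n ln(10n) − 10n + O(ln n).
  S_n = 10n ln(10n) − 10n − 10n ln(n/23) + O(ln n)
      = 10n ln(10n) − 10n ln n + 10n ln 23 − 10n + O(ln n)
      = 10n ln 10 + 10n ln 23 − 10n + O(ln n)
      = 10n (ln 230 − 1) + O(ln n).
Numerically ln(230) − 1 ≈ 4.4381.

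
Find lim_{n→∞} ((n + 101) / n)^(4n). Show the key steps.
lim = e^404

Rewrite as (1 + 101/n)^(4n). By the standard limit (1 + x/n)^n → e^x, we have (1 + 101/n)^n → e^101, and raising to the 4th power gives e^404.
More precisely, ln[(1 + 101/n)^(4n)] = 4n · ln(1 + 101/n) = 4n · (101/n + O(1/n^2)) = 404 + O(1/n) → 404.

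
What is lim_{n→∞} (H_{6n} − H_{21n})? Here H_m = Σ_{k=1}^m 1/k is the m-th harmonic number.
lim = ln(6/21) = ln(2/7)

Euler-Maclaurin gives H_m = ln m + γ + 1/(2m) + O(1/m^2). The γ and O(1/m) terms cancel in the difference:
  H_{6n} − H_{21n} = ln(6n) − ln(21n) + O(1/n) = ln(6/21) + O(1/n).
Hence the limit is ln(6/21) = ln(2/7).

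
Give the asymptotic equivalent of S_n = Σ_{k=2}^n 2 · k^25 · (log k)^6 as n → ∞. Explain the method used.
S_n ~ n^26 · (log n)^6 / 13

By integral comparison, S_n = ∫_1^n 2 · x^25 · (log x)^6 dx + O(n^25 · (log n)^6). For the integral, the leading term of ∫_1^n x^25 (log x)^6 dx is n^26/26 · (log n)^6 (by repeated integration by parts; each step lowers the log-exponent and produces a relatively O(1/log n) correction). Hence S_n ~ n^26 · (log n)^6 / 13.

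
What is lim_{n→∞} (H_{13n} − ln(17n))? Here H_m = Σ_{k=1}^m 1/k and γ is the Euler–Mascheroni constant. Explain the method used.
lim = ln(13/17) + γ

By Euler-Maclaurin, H_m = ln m + γ + O(1/m). So
  H_{13n} − ln(17n) = ln(13n) + γ − ln(17n) + O(1/n)
                       = ln(13/17) + γ + O(1/n).
Hence the limit is ln(13/17) + γ.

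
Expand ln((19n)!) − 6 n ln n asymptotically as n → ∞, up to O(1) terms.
ln((19n)!) − 6 n ln n = 13 n ln n + 19(ln 19 − 1) n + (1/2) ln(2π·19n) + O(1/n)

Stirling: ln((19n)!) = 19n ln(19n) − 19n + (1/2) ln(2π·19n) + O(1/n).
Expand 19n ln(19n) = 19n (ln n + ln 19) = 19n ln n + 19n ln 19.
Subtract 6n ln n: leading term is (19 − 6) n ln n = 13 n ln n. The next term is 19n ln 19 − 19n = 19(ln 19 − 1) n. Then the (1/2) ln(2π·19n) correction.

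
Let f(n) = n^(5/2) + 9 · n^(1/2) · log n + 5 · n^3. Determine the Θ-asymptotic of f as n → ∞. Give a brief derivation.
f(n) ∈ Θ(n^3)

Compare the terms by growth order. For large n, n^a · (log n)^b dominates n^a' · (log n)^b' iff a > a', or (a = a' and b > b'). Ranking the 3 terms shows the dominant one is 5 · n^3. Hence f(n) ∈ Θ(n^3).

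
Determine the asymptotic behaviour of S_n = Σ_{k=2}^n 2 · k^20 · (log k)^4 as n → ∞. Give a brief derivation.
S_n ~ 2 · n^21 · (log n)^4 / 21

By integral comparison, S_n = ∫_1^n 2 · x^20 · (log x)^4 dx + O(n^20 · (log n)^4). For the integral, the leading term of ∫_1^n x^20 (log x)^4 dx is n^21/21 · (log n)^4 (by repeated integration by parts; each step lowers the log-exponent and produces a relatively O(1/log n) correction). Hence S_n ~ 2 · n^21 · (log n)^4 / 21.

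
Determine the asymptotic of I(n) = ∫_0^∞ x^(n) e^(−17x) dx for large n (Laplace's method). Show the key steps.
I(n) ~ (sqrt(2π·n) / 17) · (n/(17e))^(n)

Write the integrand as exp(n ln x − 17x) and set f(x) = n ln x − 17x. Then f'(x) = n/x − 17 = 0 at x* = n/17, and f''(x*) = −n/x*^2 = −17^2/(n). Laplace's method (interior maximum) gives
  I(n) ~ e^(f(x*)) · sqrt(2π / |f''(x*)|)
        = exp(n ln(n/17) − n) · sqrt(2π · n / 17^2)
        = (n/17)^(n) e^(−n) · sqrt(2π·n) / 17
        = (sqrt(2π·n) / 17) · (n/(17e))^(n).
This matches Γ(n+1)/17^(n+1) with Stirling applied to Γ.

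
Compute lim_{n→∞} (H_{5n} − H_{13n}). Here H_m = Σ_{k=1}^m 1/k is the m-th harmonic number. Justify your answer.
lim = ln(5/13)

Euler-Maclaurin gives H_m = ln m + γ + 1/(2m) + O(1/m^2). The γ and O(1/m) terms cancel in the difference:
  H_{5n} − H_{13n} = ln(5n) − ln(13n) + O(1/n) = ln(5/13) + O(1/n).
Hence the limit is ln(5/13).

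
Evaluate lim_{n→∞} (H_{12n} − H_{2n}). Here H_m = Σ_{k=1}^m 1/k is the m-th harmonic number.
lim = ln(12/2) = ln 6

Euler-Maclaurin gives H_m = ln m + γ + 1/(2m) + O(1/m^2). The γ and O(1/m) terms cancel in the difference:
  H_{12n} − H_{2n} = ln(12n) − ln(2n) + O(1/n) = ln(12/2) + O(1/n).
Hence the limit is ln(12/2) = ln 6.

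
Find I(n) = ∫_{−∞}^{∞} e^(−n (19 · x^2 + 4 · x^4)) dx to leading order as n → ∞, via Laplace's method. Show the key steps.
I(n) ~ sqrt(π/(19n))

φ(x) = 19 · x^2 + 4 · x^4 has its unique global minimum at x* = 0 (since φ'(x) = 38x + 16x^3 = 0 only at x = 0 for real x with both coefficients positive, and φ → ∞ as |x| → ∞). At x* = 0, φ(0) = 0 and φ''(0) = 38. Laplace's method then gives
  I(n) ~ sqrt(2π / (n · φ''(0))) · e^(−n φ(0)) = sqrt(2π / (38n)) = sqrt(π/(19n)).
The 4 · x^4 term contributes only at subleading order (an O(1/n) relative correction).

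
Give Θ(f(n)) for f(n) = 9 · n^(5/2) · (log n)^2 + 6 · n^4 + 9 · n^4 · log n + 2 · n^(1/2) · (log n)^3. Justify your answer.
f(n) ∈ Θ(n^4 · log n)

Compare the terms by growth order. For large n, n^a · (log n)^b dominates n^a' · (log n)^b' iff a > a', or (a = a' and b > b'). Ranking the 4 terms shows the dominant one is 9 · n^4 · log n. Hence f(n) ∈ Θ(n^4 · log n).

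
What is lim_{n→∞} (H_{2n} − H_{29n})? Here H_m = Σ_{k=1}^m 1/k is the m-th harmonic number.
lim = ln(2/29)

Euler-Maclaurin gives H_m = ln m + γ + 1/(2m) + O(1/m^2). The γ and O(1/m) terms cancel in the difference:
  H_{2n} − H_{29n} = ln(2n) − ln(29n) + O(1/n) = ln(2/29) + O(1/n).
Hence the limit is ln(2/29).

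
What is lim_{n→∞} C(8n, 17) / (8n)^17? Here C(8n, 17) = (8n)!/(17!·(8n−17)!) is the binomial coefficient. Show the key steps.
lim = 1/17! = 1/355687428096000

With N = 8n → ∞: C(N, 17) / N^17 = [N(N−1)…(N−16)] / (17! · N^17) = (1/17!) · 1 · (1 − 1/(8n)) · … · (1 − 16/(8n)). Each factor → 1 as N → ∞, so the limit is 1/17! = 1/355687428096000.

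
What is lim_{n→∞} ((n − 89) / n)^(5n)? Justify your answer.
lim = e^(−445)

Rewrite as (1 − 89/n)^(5n). By the standard limit (1 + x/n)^n → e^x, we have (1 − 89/n)^n → e^(−89), and raising to the 5th power gives e^(−445).
More precisely, ln[(1 − 89/n)^(5n)] = 5n · ln(1 − 89/n) = 5n · (-89/n + O(1/n^2)) = -445 + O(1/n) → -445.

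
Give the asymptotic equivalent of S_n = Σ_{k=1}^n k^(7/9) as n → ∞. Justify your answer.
S_n ~ (9/16) · n^(16/9)

Integral comparison: Σ_{k=1}^n k^(7/9) = ∫_0^n x^(7/9) dx + O(n^(7/9)). The integral is n^(1 + 7/9) / (1 + 7/9) = n^((7+9)/9) / ((7+9)/9) = (9/16) · n^(16/9).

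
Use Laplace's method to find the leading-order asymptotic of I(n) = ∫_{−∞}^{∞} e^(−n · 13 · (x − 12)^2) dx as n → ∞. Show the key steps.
I(n) = sqrt(π/(13n))

Here φ(x) = 13 · (x − 12)^2 has its unique minimum at x* = 12 with φ(x*) = 0 and φ''(x*) = 26. Laplace's method gives
  I(n) ~ e^(−n φ(x*)) · sqrt(2π / (n · φ''(x*))) = sqrt(2π / (26n)) = sqrt(π/(13n)).
This is exact: substituting u = (x − 12)·sqrt(13n) gives I(n) = (1/sqrt(13n)) ∫_{−∞}^{∞} e^(−u^2) du = sqrt(π/(13n)).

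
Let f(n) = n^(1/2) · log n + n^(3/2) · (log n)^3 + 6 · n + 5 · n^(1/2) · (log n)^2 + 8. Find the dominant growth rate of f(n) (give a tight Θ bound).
f(n) ∈ Θ(n^(3/2) · (log n)^3)

Compare the terms by growth order. For large n, n^a · (log n)^b dominates n^a' · (log n)^b' iff a > a', or (a = a' and b > b'). Ranking the 5 terms shows the dominant one is n^(3/2) · (log n)^3. Hence f(n) ∈ Θ(n^(3/2) · (log n)^3).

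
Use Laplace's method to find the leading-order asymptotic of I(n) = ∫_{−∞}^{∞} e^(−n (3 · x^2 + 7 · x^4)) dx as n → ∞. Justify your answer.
I(n) ~ sqrt(π/(3n))

φ(x) = 3 · x^2 + 7 · x^4 has its unique global minimum at x* = 0 (since φ'(x) = 6x + 28x^3 = 0 only at x = 0 for real x with both coefficients positive, and φ → ∞ as |x| → ∞). At x* = 0, φ(0) = 0 and φ''(0) = 6. Laplace's method then gives
  I(n) ~ sqrt(2π / (n · φ''(0))) · e^(−n φ(0)) = sqrt(2π / (6n)) = sqrt(π/(3n)).
The 7 · x^4 term contributes only at subleading order (an O(1/n) relative correction).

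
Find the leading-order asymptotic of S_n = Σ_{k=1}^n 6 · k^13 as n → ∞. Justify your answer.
S_n ~ 3 · n^14 / 7

By integral comparison (Euler-Maclaurin), Σ_{k=1}^n 6 · k^13 = 6 · ∫_0^n x^13 dx + O(n^13) = 6 · n^14/14 = 3 · n^14 / 7 + O(n^13). (Equivalently, Faulhaber's formula gives the same leading term.)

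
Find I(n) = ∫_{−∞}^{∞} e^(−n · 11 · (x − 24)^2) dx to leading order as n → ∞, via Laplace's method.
I(n) = sqrt(π/(11n))

Here φ(x) = 11 · (x − 24)^2 has its unique minimum at x* = 24 with φ(x*) = 0 and φ''(x*) = 22. Laplace's method gives
  I(n) ~ e^(−n φ(x*)) · sqrt(2π / (n · φ''(x*))) = sqrt(2π / (22n)) = sqrt(π/(11n)).
This is exact: substituting u = (x − 24)·sqrt(11n) gives I(n) = (1/sqrt(11n)) ∫_{−∞}^{∞} e^(−u^2) du = sqrt(π/(11n)).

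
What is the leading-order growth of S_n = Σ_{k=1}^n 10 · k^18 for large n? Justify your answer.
S_n ~ 10 · n^19 / 19

By integral comparison (Euler-Maclaurin), Σ_{k=1}^n 10 · k^18 = 10 · ∫_0^n x^18 dx + O(n^18) = 10 · n^19/19 + O(n^18). (Equivalently, Faulhaber's formula gives the same leading term.)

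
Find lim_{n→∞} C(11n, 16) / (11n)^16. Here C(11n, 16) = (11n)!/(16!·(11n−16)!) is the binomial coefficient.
lim = 1/16! = 1/20922789888000

With N = 11n → ∞: C(N, 16) / N^16 = [N(N−1)…(N−15)] / (16! · N^16) = (1/16!) · 1 · (1 − 1/(11n)) · … · (1 − 15/(11n)). Each factor → 1 as N → ∞, so the limit is 1/16! = 1/20922789888000.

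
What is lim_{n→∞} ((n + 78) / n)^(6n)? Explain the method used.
lim = e^468

Rewrite as (1 + 78/n)^(6n). By the standard limit (1 + x/n)^n → e^x, we have (1 + 78/n)^n → e^78, and raising to the 6th power gives e^468.
More precisely, ln[(1 + 78/n)^(6n)] = 6n · ln(1 + 78/n) = 6n · (78/n + O(1/n^2)) = 468 + O(1/n) → 468.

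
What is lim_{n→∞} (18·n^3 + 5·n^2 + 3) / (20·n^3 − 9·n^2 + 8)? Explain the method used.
lim = 18/20 = 9/10

For large n the leading n^3 terms dominate both numerator and denominator. Dividing top and bottom by n^3, every other term tends to 0, leaving 18/20 = 9/10.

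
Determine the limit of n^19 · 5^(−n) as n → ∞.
lim = 0

Exponentials with base > 1 dominate every fixed polynomial: for any fixed c, n^c / 5^n → 0 as n → ∞ (e.g. by the ratio test, or by writing 5^n = e^(n ln 5) and noting e^(n ln 5) / n^c → ∞). Hence n^19 · 5^(−n) = n^19 / 5^n → 0.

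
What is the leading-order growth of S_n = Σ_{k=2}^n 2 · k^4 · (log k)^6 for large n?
S_n ~ 2 · n^5 · (log n)^6 / 5

By integral comparison, S_n = ∫_1^n 2 · x^4 · (log x)^6 dx + O(n^4 · (log n)^6). For the integral, the leading term of ∫_1^n x^4 (log x)^6 dx is n^5/5 · (log n)^6 (by repeated integration by parts; each step lowers the log-exponent and produces a relatively O(1/log n) correction). Hence S_n ~ 2 · n^5 · (log n)^6 / 5.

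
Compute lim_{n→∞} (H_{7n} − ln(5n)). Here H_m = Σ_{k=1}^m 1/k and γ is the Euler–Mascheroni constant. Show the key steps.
lim = ln(7/5) + γ

By Euler-Maclaurin, H_m = ln m + γ + O(1/m). So
  H_{7n} − ln(5n) = ln(7n) + γ − ln(5n) + O(1/n)
                       = ln(7/5) + γ + O(1/n).
Hence the limit is ln(7/5) + γ.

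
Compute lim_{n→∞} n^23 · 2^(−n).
lim = 0

Exponentials with base > 1 dominate every fixed polynomial: for any fixed c, n^c / 2^n → 0 as n → ∞ (e.g. by the ratio test, or by writing 2^n = e^(n ln 2) and noting e^(n ln 2) / n^c → ∞). Hence n^23 · 2^(−n) = n^23 / 2^n → 0.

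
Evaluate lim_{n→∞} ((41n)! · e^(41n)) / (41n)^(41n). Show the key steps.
lim = ∞

Stirling: (41n)! ~ sqrt(2π·41n) · (41n/e)^(41n). Hence
  (41n)! · e^(41n) / (41n)^(41n) ~ sqrt(2π·41n) = sqrt(2π·41) · sqrt(n) → ∞.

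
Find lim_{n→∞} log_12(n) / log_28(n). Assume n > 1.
lim = ln(28) / ln(12) = log_12(28)

Change of base: log_12(n) = ln n / ln 12 and log_28(n) = ln n / ln 28. The ratio is (ln n / ln 12) · (ln 28 / ln n) = ln 28 / ln 12, a constant independent of n. So the limit is ln 28 / ln 12 = log_12(28).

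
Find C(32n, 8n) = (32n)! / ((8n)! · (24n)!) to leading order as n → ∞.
C(32n, 8n) ~ (256/27)^(8n) · sqrt(2/(3π·8n))

Write N = 8n. Apply Stirling to each factorial:
  (4N)! ~ sqrt(2π·4N) · (4N/e)^(4N),
  N! ~ sqrt(2π N) · (N/e)^N,
  (3N)! ~ sqrt(2π·3N) · (3N/e)^(3N).
The exponential factors combine to (4N)^(4N) / (N^N · (3N)^(3N)) = 4^(4N)/3^(3N) = (4^4/3^3)^N = (256/27)^N.
The square-root prefactors combine to sqrt(2π·4N) / (sqrt(2π N)·sqrt(2π·3N)) = sqrt(4 / (2π·3·N)) = sqrt(2/(3π·8n)).
Substituting N = 8n: C(32n, 8n) ~ (256/27)^(8n) · sqrt(2/(3π·8n)).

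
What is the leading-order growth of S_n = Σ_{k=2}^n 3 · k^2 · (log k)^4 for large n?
S_n ~ n^3 · (log n)^4

By integral comparison, S_n = ∫_1^n 3 · x^2 · (log x)^4 dx + O(n^2 · (log n)^4). For the integral, the leading term of ∫_1^n x^2 (log x)^4 dx is n^3/3 · (log n)^4 (by repeated integration by parts; each step lowers the log-exponent and produces a relatively O(1/log n) correction). Hence S_n ~ n^3 · (log n)^4.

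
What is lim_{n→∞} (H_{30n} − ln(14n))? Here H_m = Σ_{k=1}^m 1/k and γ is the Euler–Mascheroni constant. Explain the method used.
lim = ln(15/7) + γ

By Euler-Maclaurin, H_m = ln m + γ + O(1/m). So
  H_{30n} − ln(14n) = ln(30n) + γ − ln(14n) + O(1/n)
                       = ln(30/14) + γ + O(1/n).
Hence the limit is ln(30/14) + γ (= ln(15/7)).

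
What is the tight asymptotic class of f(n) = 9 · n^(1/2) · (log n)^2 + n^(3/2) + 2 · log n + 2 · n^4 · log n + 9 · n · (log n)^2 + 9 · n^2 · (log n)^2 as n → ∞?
f(n) ∈ Θ(n^4 · log n)

Compare the terms by growth order. For large n, n^a · (log n)^b dominates n^a' · (log n)^b' iff a > a', or (a = a' and b > b'). Ranking the 6 terms shows the dominant one is 2 · n^4 · log n. Hence f(n) ∈ Θ(n^4 · log n).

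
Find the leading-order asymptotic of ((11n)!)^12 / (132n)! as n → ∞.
((11n)!)^12/(132n)! ~ ((2π·11n)^(11/2) / sqrt(12)) · 12^(−12·11n)  →  0

Write N = 11n. Stirling: N! ~ sqrt(2π N)(N/e)^N and (12N)! ~ sqrt(2π·12N)·(12N/e)^(12N).
  (N!)^12/(12N)! ~ (2π N)^(12/2) (N/e)^(12N) / [sqrt(2π·12N) (12N/e)^(12N)]
     = (2π N)^(12/2) / sqrt(2π·12N) · (N/(12N))^(12N)
     = (2π N)^((12−1)/2) / sqrt(12) · 12^(−12N).
Since 12^12 > 1, the factor 12^(−12N) decays exponentially, so the ratio → 0. Substituting N = 11n gives the stated form.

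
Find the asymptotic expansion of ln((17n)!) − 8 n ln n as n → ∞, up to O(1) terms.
ln((17n)!) − 8 n ln n = 9 n ln n + 17(ln 17 − 1) n + (1/2) ln(2π·17n) + O(1/n)

Stirling: ln((17n)!) = 17n ln(17n) − 17n + (1/2) ln(2π·17n) + O(1/n).
Expand 17n ln(17n) = 17n (ln n + ln 17) = 17n ln n + 17n ln 17.
Subtract 8n ln n: leading term is (17 − 8) n ln n = 9 n ln n. The next term is 17n ln 17 − 17n = 17(ln 17 − 1) n. Then the (1/2) ln(2π·17n) correction.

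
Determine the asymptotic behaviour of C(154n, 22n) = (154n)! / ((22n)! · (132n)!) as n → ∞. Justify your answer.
C(154n, 22n) ~ (823543/46656)^(22n) · sqrt(7/(12π·22n))

Write N = 22n. Apply Stirling to each factorial:
  (7N)! ~ sqrt(2π·7N) · (7N/e)^(7N),
  N! ~ sqrt(2π N) · (N/e)^N,
  (6N)! ~ sqrt(2π·6N) · (6N/e)^(6N).
The exponential factors combine to (7N)^(7N) / (N^N · (6N)^(6N)) = 7^(7N)/6^(6N) = (7^7/6^6)^N = (823543/46656)^N.
The square-root prefactors combine to sqrt(2π·7N) / (sqrt(2π N)·sqrt(2π·6N)) = sqrt(7 / (2π·6·N)) = sqrt(7/(12π·22n)).
Substituting N = 22n: C(154n, 22n) ~ (823543/46656)^(22n) · sqrt(7/(12π·22n)).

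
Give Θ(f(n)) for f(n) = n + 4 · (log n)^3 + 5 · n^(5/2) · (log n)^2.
f(n) ∈ Θ(n^(5/2) · (log n)^2)

Compare the terms by growth order. For large n, n^a · (log n)^b dominates n^a' · (log n)^b' iff a > a', or (a = a' and b > b'). Ranking the 3 terms shows the dominant one is 5 · n^(5/2) · (log n)^2. Hence f(n) ∈ Θ(n^(5/2) · (log n)^2).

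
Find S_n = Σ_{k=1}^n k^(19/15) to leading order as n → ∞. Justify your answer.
S_n ~ (15/34) · n^(34/15)

Integral comparison: Σ_{k=1}^n k^(19/15) = ∫_0^n x^(19/15) dx + O(n^(19/15)). The integral is n^(1 + 19/15) / (1 + 19/15) = n^((19+15)/15) / ((19+15)/15) = (15/34) · n^(34/15).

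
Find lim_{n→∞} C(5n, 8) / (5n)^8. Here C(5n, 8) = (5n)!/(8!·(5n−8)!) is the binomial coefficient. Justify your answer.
lim = 1/8! = 1/40320

With N = 5n → ∞: C(N, 8) / N^8 = [N(N−1)…(N−7)] / (8! · N^8) = (1/8!) · 1 · (1 − 1/(5n)) · … · (1 − 7/(5n)). Each factor → 1 as N → ∞, so the limit is 1/8! = 1/40320.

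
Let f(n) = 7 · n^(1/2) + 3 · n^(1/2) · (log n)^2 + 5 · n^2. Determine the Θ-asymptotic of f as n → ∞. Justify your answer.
f(n) ∈ Θ(n^2)

Compare the terms by growth order. For large n, n^a · (log n)^b dominates n^a' · (log n)^b' iff a > a', or (a = a' and b > b'). Ranking the 3 terms shows the dominant one is 5 · n^2. Hence f(n) ∈ Θ(n^2).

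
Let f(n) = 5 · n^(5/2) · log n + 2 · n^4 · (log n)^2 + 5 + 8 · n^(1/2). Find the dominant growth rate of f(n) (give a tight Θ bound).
f(n) ∈ Θ(n^4 · (log n)^2)

Compare the terms by growth order. For large n, n^a · (log n)^b dominates n^a' · (log n)^b' iff a > a', or (a = a' and b > b'). Ranking the 4 terms shows the dominant one is 2 · n^4 · (log n)^2. Hence f(n) ∈ Θ(n^4 · (log n)^2).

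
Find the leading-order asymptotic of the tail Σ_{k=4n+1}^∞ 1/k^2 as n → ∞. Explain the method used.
Σ_{k>4n} 1/k^2 ~ 1/(1 · (4n))

Compare to the integral: ∫_{4n}^∞ x^(−2) dx = [−x^(−1)/1]_{4n}^∞ = 1/((2−1)·(4n)). Euler-Maclaurin then gives
  Σ_{k>4n} 1/k^2 = ∫_{4n}^∞ dx/x^2 − 1/(2·(4n)^2) + O(1/(4n)^3).
(Equivalently this is ζ(2) − Σ_{k≤4n} 1/k^2.)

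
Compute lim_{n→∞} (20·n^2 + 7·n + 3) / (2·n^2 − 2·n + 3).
lim = 20/2 = 10

For large n the leading n^2 terms dominate both numerator and denominator. Dividing top and bottom by n^2, every other term tends to 0, leaving 20/2 = 10.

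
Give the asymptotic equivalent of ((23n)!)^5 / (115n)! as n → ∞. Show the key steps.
((23n)!)^5/(115n)! ~ ((2π·23n)^(4/2) / sqrt(5)) · 5^(−5·23n)  →  0

Write N = 23n. Stirling: N! ~ sqrt(2π N)(N/e)^N and (5N)! ~ sqrt(2π·5N)·(5N/e)^(5N).
  (N!)^5/(5N)! ~ (2π N)^(5/2) (N/e)^(5N) / [sqrt(2π·5N) (5N/e)^(5N)]
     = (2π N)^(5/2) / sqrt(2π·5N) · (N/(5N))^(5N)
     = (2π N)^((5−1)/2) / sqrt(5) · 5^(−5N).
Since 5^5 > 1, the factor 5^(−5N) decays exponentially, so the ratio → 0. Substituting N = 23n gives the stated form.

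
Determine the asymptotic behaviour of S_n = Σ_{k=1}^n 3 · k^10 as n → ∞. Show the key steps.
S_n ~ 3 · n^11 / 11

By integral comparison (Euler-Maclaurin), Σ_{k=1}^n 3 · k^10 = 3 · ∫_0^n x^10 dx + O(n^10) = 3 · n^11/11 + O(n^10). (Equivalently, Faulhaber's formula gives the same leading term.)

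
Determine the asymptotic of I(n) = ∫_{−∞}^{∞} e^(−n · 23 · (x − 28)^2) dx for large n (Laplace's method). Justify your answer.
I(n) = sqrt(π/(23n))

Here φ(x) = 23 · (x − 28)^2 has its unique minimum at x* = 28 with φ(x*) = 0 and φ''(x*) = 46. Laplace's method gives
  I(n) ~ e^(−n φ(x*)) · sqrt(2π / (n · φ''(x*))) = sqrt(2π / (46n)) = sqrt(π/(23n)).
This is exact: substituting u = (x − 28)·sqrt(23n) gives I(n) = (1/sqrt(23n)) ∫_{−∞}^{∞} e^(−u^2) du = sqrt(π/(23n)).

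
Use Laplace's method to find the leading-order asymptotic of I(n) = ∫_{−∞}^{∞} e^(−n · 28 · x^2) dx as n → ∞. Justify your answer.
I(n) = sqrt(π/(28n))

Here φ(x) = 28 · x^2 has its unique minimum at x* = 0 with φ(x*) = 0 and φ''(x*) = 56. Laplace's method gives
  I(n) ~ e^(−n φ(x*)) · sqrt(2π / (n · φ''(x*))) = sqrt(2π / (56n)) = sqrt(π/(28n)).
This is exact: substituting u = (x − 0)·sqrt(28n) gives I(n) = (1/sqrt(28n)) ∫_{−∞}^{∞} e^(−u^2) du = sqrt(π/(28n)).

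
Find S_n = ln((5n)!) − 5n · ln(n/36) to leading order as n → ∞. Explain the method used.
S_n ~ 5n · (ln 180 − 1) + O(ln n)

Stirling: ln((5n)!) = 5n ln(5n) − 5n + O(ln n).
  S_n = 5n ln(5n) − 5n − 5n ln(n/36) + O(ln n)
      = 5n ln(5n) − 5n ln n + 5n ln 36 − 5n + O(ln n)
      = 5n ln 5 + 5n ln 36 − 5n + O(ln n)
      = 5n (ln 180 − 1) + O(ln n).
Numerically ln(180) − 1 ≈ 4.1930.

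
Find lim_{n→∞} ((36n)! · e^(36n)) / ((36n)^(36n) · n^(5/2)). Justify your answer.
lim = 0

Stirling: (36n)! ~ sqrt(2π·36n) · (36n/e)^(36n). Hence
  (36n)! · e^(36n) / (36n)^(36n) ~ sqrt(2π·36n).
Dividing by n^(5/2): sqrt(2π·36n) / n^(5/2) = sqrt(2π·36) · n^((1−5)/2), so the expression behaves like sqrt(2π·36) · n^((1−5)/2) → 0.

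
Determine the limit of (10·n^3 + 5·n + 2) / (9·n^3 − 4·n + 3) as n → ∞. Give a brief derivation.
lim = 10/9

For large n the leading n^3 terms dominate both numerator and denominator. Dividing top and bottom by n^3, every other term tends to 0, leaving 10/9.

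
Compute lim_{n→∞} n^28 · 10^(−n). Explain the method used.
lim = 0

Exponentials with base > 1 dominate every fixed polynomial: for any fixed c, n^c / 10^n → 0 as n → ∞ (e.g. by the ratio test, or by writing 10^n = e^(n ln 10) and noting e^(n ln 10) / n^c → ∞). Hence n^28 · 10^(−n) = n^28 / 10^n → 0.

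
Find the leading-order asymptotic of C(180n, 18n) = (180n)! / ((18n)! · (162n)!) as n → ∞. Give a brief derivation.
C(180n, 18n) ~ (10000000000/387420489)^(18n) · sqrt(5/(9π·18n))

Write N = 18n. Apply Stirling to each factorial:
  (10N)! ~ sqrt(2π·10N) · (10N/e)^(10N),
  N! ~ sqrt(2π N) · (N/e)^N,
  (9N)! ~ sqrt(2π·9N) · (9N/e)^(9N).
The exponential factors combine to (10N)^(10N) / (N^N · (9N)^(9N)) = 10^(10N)/9^(9N) = (10^10/9^9)^N = (10000000000/387420489)^N.
The square-root prefactors combine to sqrt(2π·10N) / (sqrt(2π N)·sqrt(2π·9N)) = sqrt(10 / (2π·9·N)) = sqrt(5/(9π·18n)).
Substituting N = 18n: C(180n, 18n) ~ (10000000000/387420489)^(18n) · sqrt(5/(9π·18n)).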